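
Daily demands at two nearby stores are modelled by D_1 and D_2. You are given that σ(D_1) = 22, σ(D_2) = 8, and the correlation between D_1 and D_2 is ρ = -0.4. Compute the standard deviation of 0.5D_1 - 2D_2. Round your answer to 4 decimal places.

22.7552

V(D_1) = (22)² = 484;  V(D_2) = (8)² = 64
cov(D_1,D_2) = ρ·σ(D_1)·σ(D_2) = -0.4·22·8 = -70.4
V(0.5D_1 - 2D_2) = (0.5)²·V(D_1) + (-2)²·V(D_2) + 2·(0.5)·(-2)·cov(D_1,D_2)
= 0.25·484 + 4·64 + -2·-70.4 = 517.8
σ(0.5D_1 - 2D_2) = √517.8 ≈ 22.7552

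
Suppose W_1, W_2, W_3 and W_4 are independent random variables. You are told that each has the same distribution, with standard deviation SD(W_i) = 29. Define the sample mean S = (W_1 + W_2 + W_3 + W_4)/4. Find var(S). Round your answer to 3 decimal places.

var(W_i) = (29)² = 841
By independence, var(S) = (0.25)²var(W_1) + (0.25)²var(W_2) + (0.25)²var(W_3) + (0.25)²var(W_4)
= (0.25)²·841 + (0.25)²·841 + (0.25)²·841 + (0.25)²·841 = 210.25

210.250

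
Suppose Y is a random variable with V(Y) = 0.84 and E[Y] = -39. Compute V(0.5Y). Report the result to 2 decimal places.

0.21

V(0.5Y) = (0.5)²·V(Y) = 0.25·0.84 = 0.21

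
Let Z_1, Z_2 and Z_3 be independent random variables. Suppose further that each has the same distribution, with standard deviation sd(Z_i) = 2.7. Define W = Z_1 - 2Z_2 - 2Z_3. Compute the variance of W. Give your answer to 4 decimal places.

V(Z_i) = (2.7)² = 7.29
By independence, V(W) = (1)²V(Z_1) + (-2)²V(Z_2) + (-2)²V(Z_3)
= (1)²·7.29 + (-2)²·7.29 + (-2)²·7.29 = 65.61

65.6100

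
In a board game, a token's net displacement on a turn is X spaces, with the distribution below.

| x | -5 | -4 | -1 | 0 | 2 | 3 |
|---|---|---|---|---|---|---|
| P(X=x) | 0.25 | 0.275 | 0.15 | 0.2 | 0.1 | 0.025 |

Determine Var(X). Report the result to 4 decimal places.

6.4744

E[X] = (-5)(0.25) + (-4)(0.275) + (-1)(0.15) + (0)(0.2) + (2)(0.1) + (3)(0.025) = -2.225
E[X²] = (-5)²(0.25) + (-4)²(0.275) + (-1)²(0.15) + (0)²(0.2) + (2)²(0.1) + (3)²(0.025) = 11.425
Var(X) = E[X²] − (E[X])² = 11.425 − (-2.225)² = 6.474375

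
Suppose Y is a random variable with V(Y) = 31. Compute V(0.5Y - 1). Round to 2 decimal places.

7.75

V(0.5Y - 1) = (0.5)²·V(Y) = 0.25·31 = 7.75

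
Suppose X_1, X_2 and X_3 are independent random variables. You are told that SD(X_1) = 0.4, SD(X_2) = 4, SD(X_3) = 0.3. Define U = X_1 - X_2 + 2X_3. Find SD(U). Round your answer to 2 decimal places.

4.06

Var(X_1) = 0.16, Var(X_2) = 16, Var(X_3) = 0.09
By independence, Var(U) = (1)²Var(X_1) + (-1)²Var(X_2) + (2)²Var(X_3)
= (1)²·0.16 + (-1)²·16 + (2)²·0.09 = 16.52
SD(U) = √16.52 ≈ 4.06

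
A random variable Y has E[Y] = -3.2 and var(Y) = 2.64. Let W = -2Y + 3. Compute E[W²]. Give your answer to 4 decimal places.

98.9200

E[-2Y + 3] = -2·-3.2 + 3 = 9.4
var(-2Y + 3) = (-2)²·2.64 = 10.56
E[W²] = var(W) + (E[W])² = 10.56 + (9.4)² = 98.92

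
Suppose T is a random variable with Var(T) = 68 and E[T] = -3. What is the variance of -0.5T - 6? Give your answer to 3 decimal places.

Var(-0.5T - 6) = (-0.5)²·Var(T) = 0.25·68 = 17

17.000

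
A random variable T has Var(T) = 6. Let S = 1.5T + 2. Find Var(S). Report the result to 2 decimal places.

Var(1.5T + 2) = (1.5)²·Var(T) = 2.25·6 = 13.5

13.50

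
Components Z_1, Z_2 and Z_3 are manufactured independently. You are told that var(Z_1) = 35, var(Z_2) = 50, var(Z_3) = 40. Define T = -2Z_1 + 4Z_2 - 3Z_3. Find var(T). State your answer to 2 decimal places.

By independence, var(T) = (-2)²var(Z_1) + (4)²var(Z_2) + (-3)²var(Z_3)
= (-2)²·35 + (4)²·50 + (-3)²·40 = 1300

1300.00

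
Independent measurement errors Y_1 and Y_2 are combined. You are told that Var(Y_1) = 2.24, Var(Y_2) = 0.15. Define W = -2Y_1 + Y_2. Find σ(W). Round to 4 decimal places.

By independence, Var(W) = (-2)²Var(Y_1) + (1)²Var(Y_2)
= (-2)²·2.24 + (1)²·0.15 = 9.11
σ(W) = √9.11 ≈ 3.0183

3.0183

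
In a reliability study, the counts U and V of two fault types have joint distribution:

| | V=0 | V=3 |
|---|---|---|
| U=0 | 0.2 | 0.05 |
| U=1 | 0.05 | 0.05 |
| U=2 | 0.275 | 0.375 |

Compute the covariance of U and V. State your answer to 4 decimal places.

0.4050

E[U] = 1.4,  E[V] = 1.425
E[UV] = 2.4
Cov(U,V) = E[UV] − E[U]E[V] = 2.4 − (1.4)(1.425) = 0.405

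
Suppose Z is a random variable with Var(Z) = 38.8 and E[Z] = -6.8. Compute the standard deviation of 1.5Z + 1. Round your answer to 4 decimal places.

Var(1.5Z + 1) = (1.5)²·38.8 = 87.3
sd(1.5Z + 1) = √87.3 ≈ 9.3434

9.3434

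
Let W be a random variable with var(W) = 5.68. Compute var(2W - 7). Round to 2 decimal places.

22.72

var(2W - 7) = (2)²·var(W) = 4·5.68 = 22.72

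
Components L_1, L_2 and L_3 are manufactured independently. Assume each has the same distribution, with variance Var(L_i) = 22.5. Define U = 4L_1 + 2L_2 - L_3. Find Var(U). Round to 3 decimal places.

By independence, Var(U) = (4)²Var(L_1) + (2)²Var(L_2) + (-1)²Var(L_3)
= (4)²·22.5 + (2)²·22.5 + (-1)²·22.5 = 472.5

472.500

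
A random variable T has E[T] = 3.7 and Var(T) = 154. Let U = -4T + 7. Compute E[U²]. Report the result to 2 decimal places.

E[-4T + 7] = -4·3.7 + 7 = -7.8
Var(-4T + 7) = (-4)²·154 = 2464
E[U²] = Var(U) + (E[U])² = 2464 + (-7.8)² = 2524.84

2524.84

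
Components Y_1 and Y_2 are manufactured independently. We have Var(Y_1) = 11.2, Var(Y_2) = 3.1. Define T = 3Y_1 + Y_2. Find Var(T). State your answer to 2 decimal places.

By independence, Var(T) = (3)²Var(Y_1) + (1)²Var(Y_2)
= (3)²·11.2 + (1)²·3.1 = 103.9

103.90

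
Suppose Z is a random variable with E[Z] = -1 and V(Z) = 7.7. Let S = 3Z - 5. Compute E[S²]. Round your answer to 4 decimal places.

E[3Z - 5] = 3·-1 − 5 = -8
V(3Z - 5) = (3)²·7.7 = 69.3
E[S²] = V(S) + (E[S])² = 69.3 + (-8)² = 133.3

133.3000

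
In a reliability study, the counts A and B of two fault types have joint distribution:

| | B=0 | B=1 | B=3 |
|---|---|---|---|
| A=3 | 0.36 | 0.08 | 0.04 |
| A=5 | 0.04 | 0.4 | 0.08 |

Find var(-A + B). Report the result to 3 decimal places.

1.040

E[A] = 4.04,  E[B] = 0.84,  E[AB] = 3.8
var(A) = 17.32 − (4.04)² = 0.9984;  var(B) = 1.56 − (0.84)² = 0.8544
Cov(A,B) = 3.8 − (4.04)(0.84) = 0.4064
var(-A + B) = (-1)²·0.9984 + (1)²·0.8544 + 2·(-1)·(1)·0.4064 = 1.04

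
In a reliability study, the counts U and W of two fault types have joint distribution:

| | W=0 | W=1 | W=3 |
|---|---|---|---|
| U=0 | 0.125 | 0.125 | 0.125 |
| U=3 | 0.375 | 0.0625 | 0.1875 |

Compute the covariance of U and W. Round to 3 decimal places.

-0.234

E[U] = 1.875,  E[W] = 1.125
E[UW] = 1.875
cov(U,W) = E[UW] − E[U]E[W] = 1.875 − (1.875)(1.125) = -0.234375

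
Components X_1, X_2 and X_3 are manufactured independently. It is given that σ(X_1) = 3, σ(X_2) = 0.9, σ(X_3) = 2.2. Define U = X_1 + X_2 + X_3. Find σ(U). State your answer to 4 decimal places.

Var(X_1) = 9, Var(X_2) = 0.81, Var(X_3) = 4.84
By independence, Var(U) = (1)²Var(X_1) + (1)²Var(X_2) + (1)²Var(X_3)
= (1)²·9 + (1)²·0.81 + (1)²·4.84 = 14.65
σ(U) = √14.65 ≈ 3.8275

3.8275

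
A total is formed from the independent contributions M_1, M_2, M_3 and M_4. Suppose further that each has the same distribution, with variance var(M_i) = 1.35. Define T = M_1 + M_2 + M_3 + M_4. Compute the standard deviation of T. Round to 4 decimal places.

By independence, var(T) = (1)²var(M_1) + (1)²var(M_2) + (1)²var(M_3) + (1)²var(M_4)
= (1)²·1.35 + (1)²·1.35 + (1)²·1.35 + (1)²·1.35 = 5.4
σ(T) = √5.4 ≈ 2.3238

2.3238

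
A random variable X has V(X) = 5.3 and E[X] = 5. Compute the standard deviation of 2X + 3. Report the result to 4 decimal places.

V(2X + 3) = (2)²·5.3 = 21.2
sd(2X + 3) = √21.2 ≈ 4.6043

4.6043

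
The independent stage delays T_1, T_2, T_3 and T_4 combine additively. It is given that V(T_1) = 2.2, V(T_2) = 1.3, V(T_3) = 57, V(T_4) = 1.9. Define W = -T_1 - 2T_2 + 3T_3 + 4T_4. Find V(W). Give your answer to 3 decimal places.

By independence, V(W) = (-1)²V(T_1) + (-2)²V(T_2) + (3)²V(T_3) + (4)²V(T_4)
= (-1)²·2.2 + (-2)²·1.3 + (3)²·57 + (4)²·1.9 = 550.8

550.800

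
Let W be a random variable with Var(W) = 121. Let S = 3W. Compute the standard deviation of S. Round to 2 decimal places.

Var(3W) = (3)²·121 = 1089
SD(S) = √1089 ≈ 33.00

33.00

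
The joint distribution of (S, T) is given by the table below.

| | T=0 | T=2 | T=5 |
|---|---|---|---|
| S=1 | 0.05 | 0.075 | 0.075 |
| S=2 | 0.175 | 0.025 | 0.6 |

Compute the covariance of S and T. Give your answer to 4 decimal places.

0.1900

E[S] = 1.8,  E[T] = 3.575
E[ST] = 6.625
Cov(S,T) = E[ST] − E[S]E[T] = 6.625 − (1.8)(3.575) = 0.19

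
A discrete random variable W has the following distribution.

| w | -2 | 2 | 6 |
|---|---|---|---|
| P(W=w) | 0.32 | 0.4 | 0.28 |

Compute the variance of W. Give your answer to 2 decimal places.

9.57

E[W] = (-2)(0.32) + (2)(0.4) + (6)(0.28) = 1.84
E[W²] = (-2)²(0.32) + (2)²(0.4) + (6)²(0.28) = 12.96
V(W) = E[W²] − (E[W])² = 12.96 − (1.84)² = 9.5744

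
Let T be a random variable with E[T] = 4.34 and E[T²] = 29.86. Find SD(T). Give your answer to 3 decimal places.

Var(T) = 29.86 − (4.34)² = 11.0244
SD(T) = √11.0244 ≈ 3.320

3.320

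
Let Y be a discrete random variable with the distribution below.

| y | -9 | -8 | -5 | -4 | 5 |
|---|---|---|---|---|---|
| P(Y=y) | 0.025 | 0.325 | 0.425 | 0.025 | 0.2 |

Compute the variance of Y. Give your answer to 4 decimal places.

22.4475

E[Y] = (-9)(0.025) + (-8)(0.325) + (-5)(0.425) + (-4)(0.025) + (5)(0.2) = -4.05
E[Y²] = (-9)²(0.025) + (-8)²(0.325) + (-5)²(0.425) + (-4)²(0.025) + (5)²(0.2) = 38.85
Var(Y) = E[Y²] − (E[Y])² = 38.85 − (-4.05)² = 22.4475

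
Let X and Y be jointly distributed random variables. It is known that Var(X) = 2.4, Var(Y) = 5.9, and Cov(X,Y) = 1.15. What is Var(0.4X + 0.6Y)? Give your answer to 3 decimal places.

Var(0.4X + 0.6Y) = (0.4)²·Var(X) + (0.6)²·Var(Y) + 2·(0.4)·(0.6)·Cov(X,Y)
= 0.16·2.4 + 0.36·5.9 + 0.48·1.15 = 3.06

3.060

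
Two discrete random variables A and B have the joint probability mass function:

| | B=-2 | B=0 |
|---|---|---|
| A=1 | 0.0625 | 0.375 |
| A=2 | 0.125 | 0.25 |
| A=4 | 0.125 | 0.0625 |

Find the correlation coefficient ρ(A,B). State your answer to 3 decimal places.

-0.411

E[A] = 1.9375,  E[B] = -0.625
E[AB] = -1.625
Cov(A,B) = E[AB] − E[A]E[B] = -1.625 − (1.9375)(-0.625) = -0.4140625
Var(A) = 1.18359375,  Var(B) = 0.859375
ρ = -0.4140625 / √(1.18359375·0.859375) ≈ -0.411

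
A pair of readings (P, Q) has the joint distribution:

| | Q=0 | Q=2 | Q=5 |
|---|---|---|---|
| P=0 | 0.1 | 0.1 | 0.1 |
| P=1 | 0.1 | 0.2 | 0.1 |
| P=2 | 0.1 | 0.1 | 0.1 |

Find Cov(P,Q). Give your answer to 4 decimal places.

E[P] = 1,  E[Q] = 2.3
E[PQ] = 2.3
Cov(P,Q) = E[PQ] − E[P]E[Q] = 2.3 − (1)(2.3) = 0

0.0000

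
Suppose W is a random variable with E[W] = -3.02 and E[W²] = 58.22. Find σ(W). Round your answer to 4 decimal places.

Var(W) = 58.22 − (-3.02)² = 49.0996
σ(W) = √49.0996 ≈ 7.0071

7.0071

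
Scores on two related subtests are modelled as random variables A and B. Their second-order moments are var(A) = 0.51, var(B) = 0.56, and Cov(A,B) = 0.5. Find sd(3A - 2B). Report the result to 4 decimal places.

var(3A - 2B) = (3)²·var(A) + (-2)²·var(B) + 2·(3)·(-2)·Cov(A,B)
= 9·0.51 + 4·0.56 + -12·0.5 = 0.83
sd(3A - 2B) = √0.83 ≈ 0.9110

0.9110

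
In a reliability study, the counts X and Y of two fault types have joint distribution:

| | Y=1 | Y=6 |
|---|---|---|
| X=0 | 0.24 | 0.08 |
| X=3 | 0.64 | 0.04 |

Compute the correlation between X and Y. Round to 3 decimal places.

-0.274

E[X] = 2.04,  E[Y] = 1.6
E[XY] = 2.64
Cov(X,Y) = E[XY] − E[X]E[Y] = 2.64 − (2.04)(1.6) = -0.624
V(X) = 1.9584,  V(Y) = 2.64
ρ = -0.624 / √(1.9584·2.64) ≈ -0.274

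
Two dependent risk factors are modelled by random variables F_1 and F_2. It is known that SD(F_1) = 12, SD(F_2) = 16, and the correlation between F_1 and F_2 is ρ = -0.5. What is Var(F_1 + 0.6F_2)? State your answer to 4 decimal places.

Var(F_1) = (12)² = 144;  Var(F_2) = (16)² = 256
Cov(F_1,F_2) = ρ·SD(F_1)·SD(F_2) = -0.5·12·16 = -96
Var(F_1 + 0.6F_2) = (1)²·Var(F_1) + (0.6)²·Var(F_2) + 2·(1)·(0.6)·Cov(F_1,F_2)
= 1·144 + 0.36·256 + 1.2·-96 = 120.96

120.9600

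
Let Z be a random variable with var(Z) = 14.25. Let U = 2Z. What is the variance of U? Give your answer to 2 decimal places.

57.00

var(2Z) = (2)²·var(Z) = 4·14.25 = 57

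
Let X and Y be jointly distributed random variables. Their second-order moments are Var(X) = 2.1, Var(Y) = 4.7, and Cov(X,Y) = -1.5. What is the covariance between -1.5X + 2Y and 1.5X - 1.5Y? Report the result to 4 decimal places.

Cov(-1.5X + 2Y, 1.5X - 1.5Y) = (-1.5)(1.5)Var(X) + (2)(-1.5)Var(Y) + [(-1.5)(-1.5) + (2)(1.5)]Cov(X,Y)
= -2.25·2.1 + -3·4.7 + 5.25·-1.5 = -26.7

-26.7000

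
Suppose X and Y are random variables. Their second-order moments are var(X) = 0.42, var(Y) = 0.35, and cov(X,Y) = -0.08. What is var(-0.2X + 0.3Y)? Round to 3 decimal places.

0.058

var(-0.2X + 0.3Y) = (-0.2)²·var(X) + (0.3)²·var(Y) + 2·(-0.2)·(0.3)·cov(X,Y)
= 0.04·0.42 + 0.09·0.35 + -0.12·-0.08 = 0.0579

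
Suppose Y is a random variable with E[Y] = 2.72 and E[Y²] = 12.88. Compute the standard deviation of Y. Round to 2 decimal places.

2.34

Var(Y) = 12.88 − (2.72)² = 5.4816
sd(Y) = √5.4816 ≈ 2.34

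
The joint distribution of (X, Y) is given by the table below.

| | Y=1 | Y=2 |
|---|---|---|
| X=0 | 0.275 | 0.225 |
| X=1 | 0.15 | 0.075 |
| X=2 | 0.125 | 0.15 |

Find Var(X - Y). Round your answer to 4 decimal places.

0.9194

E[X] = 0.775,  E[Y] = 1.45,  E[XY] = 1.15
Var(X) = 1.325 − (0.775)² = 0.724375;  Var(Y) = 2.35 − (1.45)² = 0.2475
Cov(X,Y) = 1.15 − (0.775)(1.45) = 0.02625
Var(X - Y) = (1)²·0.724375 + (-1)²·0.2475 + 2·(1)·(-1)·0.02625 = 0.919375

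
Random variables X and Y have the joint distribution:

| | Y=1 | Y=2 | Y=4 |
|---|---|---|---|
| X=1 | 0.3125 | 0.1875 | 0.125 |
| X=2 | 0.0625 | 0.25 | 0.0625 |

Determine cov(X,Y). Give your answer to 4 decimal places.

E[X] = 1.375,  E[Y] = 2
E[XY] = 2.8125
cov(X,Y) = E[XY] − E[X]E[Y] = 2.8125 − (1.375)(2) = 0.0625

0.0625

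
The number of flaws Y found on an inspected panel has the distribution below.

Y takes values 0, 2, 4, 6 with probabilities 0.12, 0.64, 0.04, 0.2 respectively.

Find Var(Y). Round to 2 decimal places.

3.43

E[Y] = (0)(0.12) + (2)(0.64) + (4)(0.04) + (6)(0.2) = 2.64
E[Y²] = (0)²(0.12) + (2)²(0.64) + (4)²(0.04) + (6)²(0.2) = 10.4
Var(Y) = E[Y²] − (E[Y])² = 10.4 − (2.64)² = 3.4304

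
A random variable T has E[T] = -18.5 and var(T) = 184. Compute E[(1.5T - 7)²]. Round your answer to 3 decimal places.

1621.563

E[1.5T - 7] = 1.5·-18.5 − 7 = -34.75
var(1.5T - 7) = (1.5)²·184 = 414
E[(1.5T - 7)²] = var((1.5T - 7)) + (E[(1.5T - 7)])² = 414 + (-34.75)² = 1621.5625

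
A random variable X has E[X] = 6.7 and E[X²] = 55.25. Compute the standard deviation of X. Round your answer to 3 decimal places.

3.219

Var(X) = 55.25 − (6.7)² = 10.36
SD(X) = √10.36 ≈ 3.219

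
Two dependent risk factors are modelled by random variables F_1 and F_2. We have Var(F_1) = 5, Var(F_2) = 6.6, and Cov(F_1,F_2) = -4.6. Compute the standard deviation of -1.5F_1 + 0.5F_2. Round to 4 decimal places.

4.4497

Var(-1.5F_1 + 0.5F_2) = (-1.5)²·Var(F_1) + (0.5)²·Var(F_2) + 2·(-1.5)·(0.5)·Cov(F_1,F_2)
= 2.25·5 + 0.25·6.6 + -1.5·-4.6 = 19.8
sd(-1.5F_1 + 0.5F_2) = √19.8 ≈ 4.4497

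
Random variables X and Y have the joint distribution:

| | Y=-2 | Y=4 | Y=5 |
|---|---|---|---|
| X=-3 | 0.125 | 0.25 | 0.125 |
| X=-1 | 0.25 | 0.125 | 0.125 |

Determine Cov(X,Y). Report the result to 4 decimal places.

-0.7500

E[X] = -2,  E[Y] = 2
E[XY] = -4.75
Cov(X,Y) = E[XY] − E[X]E[Y] = -4.75 − (-2)(2) = -0.75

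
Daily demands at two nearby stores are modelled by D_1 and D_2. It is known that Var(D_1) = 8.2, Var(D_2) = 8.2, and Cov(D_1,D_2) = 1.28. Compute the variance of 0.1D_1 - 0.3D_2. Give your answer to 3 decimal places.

Var(0.1D_1 - 0.3D_2) = (0.1)²·Var(D_1) + (-0.3)²·Var(D_2) + 2·(0.1)·(-0.3)·Cov(D_1,D_2)
= 0.01·8.2 + 0.09·8.2 + -0.06·1.28 = 0.7432

0.743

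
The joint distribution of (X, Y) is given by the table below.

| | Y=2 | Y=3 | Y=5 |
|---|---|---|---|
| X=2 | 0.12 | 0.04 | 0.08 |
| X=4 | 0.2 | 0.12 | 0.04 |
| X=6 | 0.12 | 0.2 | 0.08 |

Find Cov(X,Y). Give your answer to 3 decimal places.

0.013

E[X] = 4.32,  E[Y] = 2.96
E[XY] = 12.8
Cov(X,Y) = E[XY] − E[X]E[Y] = 12.8 − (4.32)(2.96) = 0.0128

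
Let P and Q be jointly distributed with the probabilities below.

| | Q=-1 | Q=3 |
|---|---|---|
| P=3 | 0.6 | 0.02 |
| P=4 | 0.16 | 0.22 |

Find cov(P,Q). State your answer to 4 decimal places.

0.5152

E[P] = 3.38,  E[Q] = -0.04
E[PQ] = 0.38
cov(P,Q) = E[PQ] − E[P]E[Q] = 0.38 − (3.38)(-0.04) = 0.5152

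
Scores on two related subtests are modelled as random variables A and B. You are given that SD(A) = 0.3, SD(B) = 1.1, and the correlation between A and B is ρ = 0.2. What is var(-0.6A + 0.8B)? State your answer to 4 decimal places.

var(A) = (0.3)² = 0.09;  var(B) = (1.1)² = 1.21
Cov(A,B) = ρ·SD(A)·SD(B) = 0.2·0.3·1.1 = 0.066
var(-0.6A + 0.8B) = (-0.6)²·var(A) + (0.8)²·var(B) + 2·(-0.6)·(0.8)·Cov(A,B)
= 0.36·0.09 + 0.64·1.21 + -0.96·0.066 = 0.74344

0.7434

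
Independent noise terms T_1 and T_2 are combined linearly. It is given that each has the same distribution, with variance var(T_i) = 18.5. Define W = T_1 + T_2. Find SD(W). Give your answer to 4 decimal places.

6.0828

By independence, var(W) = (1)²var(T_1) + (1)²var(T_2)
= (1)²·18.5 + (1)²·18.5 = 37
SD(W) = √37 ≈ 6.0828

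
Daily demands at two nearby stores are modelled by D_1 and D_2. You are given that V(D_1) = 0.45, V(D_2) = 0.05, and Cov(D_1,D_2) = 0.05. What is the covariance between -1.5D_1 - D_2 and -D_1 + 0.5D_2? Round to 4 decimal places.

0.6625

Cov(-1.5D_1 - D_2, -D_1 + 0.5D_2) = (-1.5)(-1)V(D_1) + (-1)(0.5)V(D_2) + [(-1.5)(0.5) + (-1)(-1)]Cov(D_1,D_2)
= 1.5·0.45 + -0.5·0.05 + 0.25·0.05 = 0.6625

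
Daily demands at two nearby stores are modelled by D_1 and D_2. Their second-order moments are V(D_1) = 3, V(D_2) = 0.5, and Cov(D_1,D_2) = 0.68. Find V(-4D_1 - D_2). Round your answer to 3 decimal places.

V(-4D_1 - D_2) = (-4)²·V(D_1) + (-1)²·V(D_2) + 2·(-4)·(-1)·Cov(D_1,D_2)
= 16·3 + 1·0.5 + 8·0.68 = 53.94

53.940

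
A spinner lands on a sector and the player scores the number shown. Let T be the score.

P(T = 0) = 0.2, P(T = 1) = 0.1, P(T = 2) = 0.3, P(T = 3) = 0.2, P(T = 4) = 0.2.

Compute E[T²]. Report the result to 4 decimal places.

6.3000

E[T²] = (0)²(0.2) + (1)²(0.1) + (2)²(0.3) + (3)²(0.2) + (4)²(0.2) = 6.3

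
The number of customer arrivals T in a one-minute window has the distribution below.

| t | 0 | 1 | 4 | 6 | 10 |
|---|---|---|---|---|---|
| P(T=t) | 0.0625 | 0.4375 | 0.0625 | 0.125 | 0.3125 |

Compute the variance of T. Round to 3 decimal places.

E[T] = (0)(0.0625) + (1)(0.4375) + (4)(0.0625) + (6)(0.125) + (10)(0.3125) = 4.5625
E[T²] = (0)²(0.0625) + (1)²(0.4375) + (4)²(0.0625) + (6)²(0.125) + (10)²(0.3125) = 37.1875
Var(T) = E[T²] − (E[T])² = 37.1875 − (4.5625)² = 16.37109375

16.371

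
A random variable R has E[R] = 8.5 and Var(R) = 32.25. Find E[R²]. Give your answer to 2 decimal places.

E[R²] = Var(R) + (E[R])² = 32.25 + (8.5)² = 104.5

104.50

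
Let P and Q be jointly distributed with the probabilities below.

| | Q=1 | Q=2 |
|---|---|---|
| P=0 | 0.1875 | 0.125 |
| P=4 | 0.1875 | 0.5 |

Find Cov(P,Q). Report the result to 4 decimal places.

E[P] = 2.75,  E[Q] = 1.625
E[PQ] = 4.75
Cov(P,Q) = E[PQ] − E[P]E[Q] = 4.75 − (2.75)(1.625) = 0.28125

0.2813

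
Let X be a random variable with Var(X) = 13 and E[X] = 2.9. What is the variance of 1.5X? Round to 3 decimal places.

29.250

Var(1.5X) = (1.5)²·Var(X) = 2.25·13 = 29.25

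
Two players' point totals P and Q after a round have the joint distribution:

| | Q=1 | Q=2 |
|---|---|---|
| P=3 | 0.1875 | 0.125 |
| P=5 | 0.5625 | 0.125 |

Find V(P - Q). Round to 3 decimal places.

1.234

E[P] = 4.375,  E[Q] = 1.25,  E[PQ] = 5.375
V(P) = 20 − (4.375)² = 0.859375;  V(Q) = 1.75 − (1.25)² = 0.1875
Cov(P,Q) = 5.375 − (4.375)(1.25) = -0.09375
V(P - Q) = (1)²·0.859375 + (-1)²·0.1875 + 2·(1)·(-1)·-0.09375 = 1.234375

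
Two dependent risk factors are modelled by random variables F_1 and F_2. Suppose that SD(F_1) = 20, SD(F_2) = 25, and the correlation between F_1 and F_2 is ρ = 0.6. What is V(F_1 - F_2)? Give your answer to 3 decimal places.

425.000

V(F_1) = (20)² = 400;  V(F_2) = (25)² = 625
cov(F_1,F_2) = ρ·SD(F_1)·SD(F_2) = 0.6·20·25 = 300
V(F_1 - F_2) = (1)²·V(F_1) + (-1)²·V(F_2) + 2·(1)·(-1)·cov(F_1,F_2)
= 1·400 + 1·625 + -2·300 = 425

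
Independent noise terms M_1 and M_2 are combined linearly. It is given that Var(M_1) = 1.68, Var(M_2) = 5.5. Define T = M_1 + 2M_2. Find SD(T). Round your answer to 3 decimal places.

4.866

By independence, Var(T) = (1)²Var(M_1) + (2)²Var(M_2)
= (1)²·1.68 + (2)²·5.5 = 23.68
SD(T) = √23.68 ≈ 4.866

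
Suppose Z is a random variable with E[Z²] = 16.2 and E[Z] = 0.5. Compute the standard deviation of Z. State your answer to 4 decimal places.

Var(Z) = 16.2 − (0.5)² = 15.95
σ(Z) = √15.95 ≈ 3.9937

3.9937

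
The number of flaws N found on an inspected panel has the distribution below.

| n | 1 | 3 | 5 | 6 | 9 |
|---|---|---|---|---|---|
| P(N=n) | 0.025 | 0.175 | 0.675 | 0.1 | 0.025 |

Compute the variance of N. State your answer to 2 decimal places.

1.54

E[N] = (1)(0.025) + (3)(0.175) + (5)(0.675) + (6)(0.1) + (9)(0.025) = 4.75
E[N²] = (1)²(0.025) + (3)²(0.175) + (5)²(0.675) + (6)²(0.1) + (9)²(0.025) = 24.1
var(N) = E[N²] − (E[N])² = 24.1 − (4.75)² = 1.5375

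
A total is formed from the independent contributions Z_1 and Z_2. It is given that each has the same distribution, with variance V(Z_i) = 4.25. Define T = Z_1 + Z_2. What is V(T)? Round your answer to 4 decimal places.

By independence, V(T) = (1)²V(Z_1) + (1)²V(Z_2)
= (1)²·4.25 + (1)²·4.25 = 8.5

8.5000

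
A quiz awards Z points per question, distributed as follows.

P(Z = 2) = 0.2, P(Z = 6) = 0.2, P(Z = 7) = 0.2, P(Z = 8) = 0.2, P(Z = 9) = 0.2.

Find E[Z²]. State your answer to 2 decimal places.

46.80

E[Z²] = (2)²(0.2) + (6)²(0.2) + (7)²(0.2) + (8)²(0.2) + (9)²(0.2) = 46.8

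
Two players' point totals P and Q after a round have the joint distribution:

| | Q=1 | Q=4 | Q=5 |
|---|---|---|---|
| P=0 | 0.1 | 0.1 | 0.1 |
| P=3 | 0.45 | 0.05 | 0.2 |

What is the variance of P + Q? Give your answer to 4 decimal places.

E[P] = 2.1,  E[Q] = 2.65,  E[PQ] = 4.95
Var(P) = 6.3 − (2.1)² = 1.89;  Var(Q) = 10.45 − (2.65)² = 3.4275
cov(P,Q) = 4.95 − (2.1)(2.65) = -0.615
Var(P + Q) = (1)²·1.89 + (1)²·3.4275 + 2·(1)·(1)·-0.615 = 4.0875

4.0875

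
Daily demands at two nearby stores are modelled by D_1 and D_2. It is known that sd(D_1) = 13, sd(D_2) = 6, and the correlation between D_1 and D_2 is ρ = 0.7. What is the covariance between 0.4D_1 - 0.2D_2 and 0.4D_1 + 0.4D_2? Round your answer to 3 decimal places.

28.528

Var(D_1) = (13)² = 169;  Var(D_2) = (6)² = 36
Cov(D_1,D_2) = ρ·sd(D_1)·sd(D_2) = 0.7·13·6 = 54.6
Cov(0.4D_1 - 0.2D_2, 0.4D_1 + 0.4D_2) = (0.4)(0.4)Var(D_1) + (-0.2)(0.4)Var(D_2) + [(0.4)(0.4) + (-0.2)(0.4)]Cov(D_1,D_2)
= 0.16·169 + -0.08·36 + 0.08·54.6 = 28.528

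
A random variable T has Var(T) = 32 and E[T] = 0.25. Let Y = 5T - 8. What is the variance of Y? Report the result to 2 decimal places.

800.00

Var(5T - 8) = (5)²·Var(T) = 25·32 = 800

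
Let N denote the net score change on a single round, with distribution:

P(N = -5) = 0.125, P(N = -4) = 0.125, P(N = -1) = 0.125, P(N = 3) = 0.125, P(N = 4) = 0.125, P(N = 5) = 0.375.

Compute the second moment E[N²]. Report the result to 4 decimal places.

17.7500

E[N²] = (-5)²(0.125) + (-4)²(0.125) + (-1)²(0.125) + (3)²(0.125) + (4)²(0.125) + (5)²(0.375) = 17.75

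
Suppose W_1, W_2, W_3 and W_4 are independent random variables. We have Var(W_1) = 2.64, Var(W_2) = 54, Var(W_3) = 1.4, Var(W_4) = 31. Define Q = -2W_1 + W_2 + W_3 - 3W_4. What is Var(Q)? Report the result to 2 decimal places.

By independence, Var(Q) = (-2)²Var(W_1) + (1)²Var(W_2) + (1)²Var(W_3) + (-3)²Var(W_4)
= (-2)²·2.64 + (1)²·54 + (1)²·1.4 + (-3)²·31 = 344.96

344.96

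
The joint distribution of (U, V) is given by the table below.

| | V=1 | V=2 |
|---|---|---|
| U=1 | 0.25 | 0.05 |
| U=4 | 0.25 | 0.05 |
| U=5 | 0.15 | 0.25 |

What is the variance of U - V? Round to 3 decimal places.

2.528

E[U] = 3.5,  E[V] = 1.35,  E[UV] = 5
Var(U) = 15.1 − (3.5)² = 2.85;  Var(V) = 2.05 − (1.35)² = 0.2275
cov(U,V) = 5 − (3.5)(1.35) = 0.275
Var(U - V) = (1)²·2.85 + (-1)²·0.2275 + 2·(1)·(-1)·0.275 = 2.5275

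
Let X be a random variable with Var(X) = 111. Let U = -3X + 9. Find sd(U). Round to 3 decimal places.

Var(-3X + 9) = (-3)²·111 = 999
sd(U) = √999 ≈ 31.607

31.607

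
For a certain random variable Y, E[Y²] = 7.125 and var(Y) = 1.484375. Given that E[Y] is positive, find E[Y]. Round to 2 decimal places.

(E[Y])² = E[Y²] − var(Y) = 7.125 − 1.484375 = 5.640625
E[Y] = √5.640625 = 2.375

2.38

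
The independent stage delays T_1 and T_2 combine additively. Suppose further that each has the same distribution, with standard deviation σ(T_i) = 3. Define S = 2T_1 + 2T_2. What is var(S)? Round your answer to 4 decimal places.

72.0000

var(T_i) = (3)² = 9
By independence, var(S) = (2)²var(T_1) + (2)²var(T_2)
= (2)²·9 + (2)²·9 = 72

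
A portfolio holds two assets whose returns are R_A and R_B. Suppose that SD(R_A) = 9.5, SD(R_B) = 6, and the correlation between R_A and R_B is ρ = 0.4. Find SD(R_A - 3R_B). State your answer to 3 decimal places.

V(R_A) = (9.5)² = 90.25;  V(R_B) = (6)² = 36
Cov(R_A,R_B) = ρ·SD(R_A)·SD(R_B) = 0.4·9.5·6 = 22.8
V(R_A - 3R_B) = (1)²·V(R_A) + (-3)²·V(R_B) + 2·(1)·(-3)·Cov(R_A,R_B)
= 1·90.25 + 9·36 + -6·22.8 = 277.45
SD(R_A - 3R_B) = √277.45 ≈ 16.657

16.657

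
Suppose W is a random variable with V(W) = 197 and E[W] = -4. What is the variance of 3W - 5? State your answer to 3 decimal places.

1773.000

V(3W - 5) = (3)²·V(W) = 9·197 = 1773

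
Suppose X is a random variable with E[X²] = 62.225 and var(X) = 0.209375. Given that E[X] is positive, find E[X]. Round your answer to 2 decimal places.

7.88

(E[X])² = E[X²] − var(X) = 62.225 − 0.209375 = 62.015625
E[X] = √62.015625 = 7.875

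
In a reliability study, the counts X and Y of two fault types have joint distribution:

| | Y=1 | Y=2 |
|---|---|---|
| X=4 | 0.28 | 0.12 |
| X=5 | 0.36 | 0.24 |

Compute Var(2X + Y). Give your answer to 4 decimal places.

E[X] = 4.6,  E[Y] = 1.36,  E[XY] = 6.28
Var(X) = 21.4 − (4.6)² = 0.24;  Var(Y) = 2.08 − (1.36)² = 0.2304
cov(X,Y) = 6.28 − (4.6)(1.36) = 0.024
Var(2X + Y) = (2)²·0.24 + (1)²·0.2304 + 2·(2)·(1)·0.024 = 1.2864

1.2864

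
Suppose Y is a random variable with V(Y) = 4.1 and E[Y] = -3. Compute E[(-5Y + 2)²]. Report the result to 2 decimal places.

E[-5Y + 2] = -5·-3 + 2 = 17
V(-5Y + 2) = (-5)²·4.1 = 102.5
E[(-5Y + 2)²] = V((-5Y + 2)) + (E[(-5Y + 2)])² = 102.5 + (17)² = 391.5

391.50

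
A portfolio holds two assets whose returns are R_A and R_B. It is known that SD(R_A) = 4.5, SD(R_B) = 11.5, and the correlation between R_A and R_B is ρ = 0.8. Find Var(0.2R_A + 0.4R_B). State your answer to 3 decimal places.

28.594

Var(R_A) = (4.5)² = 20.25;  Var(R_B) = (11.5)² = 132.25
Cov(R_A,R_B) = ρ·SD(R_A)·SD(R_B) = 0.8·4.5·11.5 = 41.4
Var(0.2R_A + 0.4R_B) = (0.2)²·Var(R_A) + (0.4)²·Var(R_B) + 2·(0.2)·(0.4)·Cov(R_A,R_B)
= 0.04·20.25 + 0.16·132.25 + 0.16·41.4 = 28.594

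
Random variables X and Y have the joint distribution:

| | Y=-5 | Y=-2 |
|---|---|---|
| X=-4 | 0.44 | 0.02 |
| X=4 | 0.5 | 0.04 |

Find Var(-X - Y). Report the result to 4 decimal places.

16.7700

E[X] = 0.32,  E[Y] = -4.82,  E[XY] = -1.36
Var(X) = 16 − (0.32)² = 15.8976;  Var(Y) = 23.74 − (-4.82)² = 0.5076
Cov(X,Y) = -1.36 − (0.32)(-4.82) = 0.1824
Var(-X - Y) = (-1)²·15.8976 + (-1)²·0.5076 + 2·(-1)·(-1)·0.1824 = 16.77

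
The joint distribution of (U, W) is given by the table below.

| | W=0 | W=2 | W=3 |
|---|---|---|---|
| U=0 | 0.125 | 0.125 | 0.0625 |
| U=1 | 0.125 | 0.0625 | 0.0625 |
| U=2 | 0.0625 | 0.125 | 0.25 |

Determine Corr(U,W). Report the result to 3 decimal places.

E[U] = 1.125,  E[W] = 1.75
E[UW] = 2.3125
cov(U,W) = E[UW] − E[U]E[W] = 2.3125 − (1.125)(1.75) = 0.34375
var(U) = 0.734375,  var(W) = 1.5625
ρ = 0.34375 / √(0.734375·1.5625) ≈ 0.321

0.321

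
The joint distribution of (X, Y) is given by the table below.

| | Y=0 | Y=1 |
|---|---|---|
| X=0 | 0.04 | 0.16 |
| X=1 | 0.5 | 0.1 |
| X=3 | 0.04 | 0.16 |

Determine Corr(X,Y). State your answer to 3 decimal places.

0.157

E[X] = 1.2,  E[Y] = 0.42
E[XY] = 0.58
Cov(X,Y) = E[XY] − E[X]E[Y] = 0.58 − (1.2)(0.42) = 0.076
V(X) = 0.96,  V(Y) = 0.2436
ρ = 0.076 / √(0.96·0.2436) ≈ 0.157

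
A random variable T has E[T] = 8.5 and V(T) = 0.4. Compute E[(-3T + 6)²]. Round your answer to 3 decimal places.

383.850

E[-3T + 6] = -3·8.5 + 6 = -19.5
V(-3T + 6) = (-3)²·0.4 = 3.6
E[(-3T + 6)²] = V((-3T + 6)) + (E[(-3T + 6)])² = 3.6 + (-19.5)² = 383.85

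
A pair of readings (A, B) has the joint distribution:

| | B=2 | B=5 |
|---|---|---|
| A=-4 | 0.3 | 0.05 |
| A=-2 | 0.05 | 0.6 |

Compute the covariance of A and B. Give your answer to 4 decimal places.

1.0650

E[A] = -2.7,  E[B] = 3.95
E[AB] = -9.6
Cov(A,B) = E[AB] − E[A]E[B] = -9.6 − (-2.7)(3.95) = 1.065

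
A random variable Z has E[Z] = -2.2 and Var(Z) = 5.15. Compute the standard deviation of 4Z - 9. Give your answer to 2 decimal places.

Var(4Z - 9) = (4)²·5.15 = 82.4
σ(4Z - 9) = √82.4 ≈ 9.08

9.08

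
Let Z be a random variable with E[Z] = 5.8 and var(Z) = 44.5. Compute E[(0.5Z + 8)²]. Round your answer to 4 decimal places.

129.9350

E[0.5Z + 8] = 0.5·5.8 + 8 = 10.9
var(0.5Z + 8) = (0.5)²·44.5 = 11.125
E[(0.5Z + 8)²] = var((0.5Z + 8)) + (E[(0.5Z + 8)])² = 11.125 + (10.9)² = 129.935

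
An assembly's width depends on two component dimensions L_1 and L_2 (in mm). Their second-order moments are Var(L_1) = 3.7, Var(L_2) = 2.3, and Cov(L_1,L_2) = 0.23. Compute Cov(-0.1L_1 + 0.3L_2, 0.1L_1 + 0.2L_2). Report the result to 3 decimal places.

Cov(-0.1L_1 + 0.3L_2, 0.1L_1 + 0.2L_2) = (-0.1)(0.1)Var(L_1) + (0.3)(0.2)Var(L_2) + [(-0.1)(0.2) + (0.3)(0.1)]Cov(L_1,L_2)
= -0.01·3.7 + 0.06·2.3 + 0.01·0.23 = 0.1033

0.103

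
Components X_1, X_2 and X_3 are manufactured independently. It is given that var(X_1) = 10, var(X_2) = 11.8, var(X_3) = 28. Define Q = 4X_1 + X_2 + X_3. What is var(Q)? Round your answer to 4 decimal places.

199.8000

By independence, var(Q) = (4)²var(X_1) + (1)²var(X_2) + (1)²var(X_3)
= (4)²·10 + (1)²·11.8 + (1)²·28 = 199.8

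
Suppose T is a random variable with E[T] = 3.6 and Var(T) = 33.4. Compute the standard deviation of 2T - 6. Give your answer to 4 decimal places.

Var(2T - 6) = (2)²·33.4 = 133.6
SD(2T - 6) = √133.6 ≈ 11.5585

11.5585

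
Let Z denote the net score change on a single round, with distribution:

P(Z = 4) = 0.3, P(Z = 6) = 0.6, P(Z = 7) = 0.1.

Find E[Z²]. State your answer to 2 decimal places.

E[Z²] = (4)²(0.3) + (6)²(0.6) + (7)²(0.1) = 31.3

31.30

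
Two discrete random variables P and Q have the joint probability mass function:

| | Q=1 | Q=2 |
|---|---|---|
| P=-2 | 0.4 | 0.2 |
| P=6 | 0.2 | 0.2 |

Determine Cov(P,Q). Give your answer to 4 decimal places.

0.3200

E[P] = 1.2,  E[Q] = 1.4
E[PQ] = 2
Cov(P,Q) = E[PQ] − E[P]E[Q] = 2 − (1.2)(1.4) = 0.32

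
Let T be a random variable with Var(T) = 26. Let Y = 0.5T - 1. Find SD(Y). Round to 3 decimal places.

Var(0.5T - 1) = (0.5)²·26 = 6.5
SD(Y) = √6.5 ≈ 2.550

2.550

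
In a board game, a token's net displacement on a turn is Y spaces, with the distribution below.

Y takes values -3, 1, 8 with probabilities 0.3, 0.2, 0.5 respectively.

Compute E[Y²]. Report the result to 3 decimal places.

34.900

E[Y²] = (-3)²(0.3) + (1)²(0.2) + (8)²(0.5) = 34.9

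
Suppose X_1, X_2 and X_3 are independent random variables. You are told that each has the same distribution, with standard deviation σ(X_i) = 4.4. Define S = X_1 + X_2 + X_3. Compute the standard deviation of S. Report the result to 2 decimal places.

Var(X_i) = (4.4)² = 19.36
By independence, Var(S) = (1)²Var(X_1) + (1)²Var(X_2) + (1)²Var(X_3)
= (1)²·19.36 + (1)²·19.36 + (1)²·19.36 = 58.08
σ(S) = √58.08 ≈ 7.62

7.62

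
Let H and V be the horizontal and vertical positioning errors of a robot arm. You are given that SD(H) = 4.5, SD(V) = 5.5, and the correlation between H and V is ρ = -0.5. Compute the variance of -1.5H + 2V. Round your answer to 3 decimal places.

240.813

Var(H) = (4.5)² = 20.25;  Var(V) = (5.5)² = 30.25
cov(H,V) = ρ·SD(H)·SD(V) = -0.5·4.5·5.5 = -12.375
Var(-1.5H + 2V) = (-1.5)²·Var(H) + (2)²·Var(V) + 2·(-1.5)·(2)·cov(H,V)
= 2.25·20.25 + 4·30.25 + -6·-12.375 = 240.8125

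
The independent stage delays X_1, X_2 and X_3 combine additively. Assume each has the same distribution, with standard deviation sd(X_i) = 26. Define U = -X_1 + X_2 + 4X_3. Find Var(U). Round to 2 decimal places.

Var(X_i) = (26)² = 676
By independence, Var(U) = (-1)²Var(X_1) + (1)²Var(X_2) + (4)²Var(X_3)
= (-1)²·676 + (1)²·676 + (4)²·676 = 12168

12168.00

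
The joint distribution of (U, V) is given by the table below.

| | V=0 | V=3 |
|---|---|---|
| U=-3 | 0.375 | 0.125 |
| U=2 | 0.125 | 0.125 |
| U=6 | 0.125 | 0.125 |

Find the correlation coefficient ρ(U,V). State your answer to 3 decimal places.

0.239

E[U] = 0.5,  E[V] = 1.125
E[UV] = 1.875
Cov(U,V) = E[UV] − E[U]E[V] = 1.875 − (0.5)(1.125) = 1.3125
Var(U) = 14.25,  Var(V) = 2.109375
ρ = 1.3125 / √(14.25·2.109375) ≈ 0.239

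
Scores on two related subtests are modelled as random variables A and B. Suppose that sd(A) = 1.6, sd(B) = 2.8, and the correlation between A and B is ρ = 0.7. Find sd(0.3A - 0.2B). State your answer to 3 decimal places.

0.409

V(A) = (1.6)² = 2.56;  V(B) = (2.8)² = 7.84
Cov(A,B) = ρ·sd(A)·sd(B) = 0.7·1.6·2.8 = 3.136
V(0.3A - 0.2B) = (0.3)²·V(A) + (-0.2)²·V(B) + 2·(0.3)·(-0.2)·Cov(A,B)
= 0.09·2.56 + 0.04·7.84 + -0.12·3.136 = 0.16768
sd(0.3A - 0.2B) = √0.16768 ≈ 0.409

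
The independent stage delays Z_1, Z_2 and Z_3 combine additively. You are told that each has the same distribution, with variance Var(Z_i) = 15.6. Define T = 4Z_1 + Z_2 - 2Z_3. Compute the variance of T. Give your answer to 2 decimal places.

By independence, Var(T) = (4)²Var(Z_1) + (1)²Var(Z_2) + (-2)²Var(Z_3)
= (4)²·15.6 + (1)²·15.6 + (-2)²·15.6 = 327.6

327.60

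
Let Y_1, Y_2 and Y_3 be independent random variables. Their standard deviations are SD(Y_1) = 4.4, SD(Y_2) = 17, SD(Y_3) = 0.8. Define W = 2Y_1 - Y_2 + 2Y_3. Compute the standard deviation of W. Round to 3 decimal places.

19.209

Var(Y_1) = 19.36, Var(Y_2) = 289, Var(Y_3) = 0.64
By independence, Var(W) = (2)²Var(Y_1) + (-1)²Var(Y_2) + (2)²Var(Y_3)
= (2)²·19.36 + (-1)²·289 + (2)²·0.64 = 369
SD(W) = √369 ≈ 19.209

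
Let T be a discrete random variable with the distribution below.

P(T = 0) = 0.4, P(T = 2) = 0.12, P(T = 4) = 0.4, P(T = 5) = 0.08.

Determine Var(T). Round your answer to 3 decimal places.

3.862

E[T] = (0)(0.4) + (2)(0.12) + (4)(0.4) + (5)(0.08) = 2.24
E[T²] = (0)²(0.4) + (2)²(0.12) + (4)²(0.4) + (5)²(0.08) = 8.88
Var(T) = E[T²] − (E[T])² = 8.88 − (2.24)² = 3.8624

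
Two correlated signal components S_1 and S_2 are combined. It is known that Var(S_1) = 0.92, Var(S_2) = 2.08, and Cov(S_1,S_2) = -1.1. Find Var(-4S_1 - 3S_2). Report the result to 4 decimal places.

7.0400

Var(-4S_1 - 3S_2) = (-4)²·Var(S_1) + (-3)²·Var(S_2) + 2·(-4)·(-3)·Cov(S_1,S_2)
= 16·0.92 + 9·2.08 + 24·-1.1 = 7.04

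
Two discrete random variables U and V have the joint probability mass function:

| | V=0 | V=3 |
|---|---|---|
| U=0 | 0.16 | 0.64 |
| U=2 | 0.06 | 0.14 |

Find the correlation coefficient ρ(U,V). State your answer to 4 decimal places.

E[U] = 0.4,  E[V] = 2.34
E[UV] = 0.84
cov(U,V) = E[UV] − E[U]E[V] = 0.84 − (0.4)(2.34) = -0.096
Var(U) = 0.64,  Var(V) = 1.5444
ρ = -0.096 / √(0.64·1.5444) ≈ -0.0966

-0.0966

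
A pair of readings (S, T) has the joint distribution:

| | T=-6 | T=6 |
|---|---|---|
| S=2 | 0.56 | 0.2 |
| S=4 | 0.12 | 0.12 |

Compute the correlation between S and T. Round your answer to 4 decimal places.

E[S] = 2.48,  E[T] = -2.16
E[ST] = -4.32
cov(S,T) = E[ST] − E[S]E[T] = -4.32 − (2.48)(-2.16) = 1.0368
var(S) = 0.7296,  var(T) = 31.3344
ρ = 1.0368 / √(0.7296·31.3344) ≈ 0.2168

0.2168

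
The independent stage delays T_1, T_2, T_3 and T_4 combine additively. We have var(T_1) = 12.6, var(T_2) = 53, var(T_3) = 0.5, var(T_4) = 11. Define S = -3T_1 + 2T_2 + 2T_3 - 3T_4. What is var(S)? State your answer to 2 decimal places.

426.40

By independence, var(S) = (-3)²var(T_1) + (2)²var(T_2) + (2)²var(T_3) + (-3)²var(T_4)
= (-3)²·12.6 + (2)²·53 + (2)²·0.5 + (-3)²·11 = 426.4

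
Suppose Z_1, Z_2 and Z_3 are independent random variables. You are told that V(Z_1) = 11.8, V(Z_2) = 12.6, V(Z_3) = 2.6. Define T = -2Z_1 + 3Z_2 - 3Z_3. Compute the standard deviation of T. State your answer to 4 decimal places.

By independence, V(T) = (-2)²V(Z_1) + (3)²V(Z_2) + (-3)²V(Z_3)
= (-2)²·11.8 + (3)²·12.6 + (-3)²·2.6 = 184
SD(T) = √184 ≈ 13.5647

13.5647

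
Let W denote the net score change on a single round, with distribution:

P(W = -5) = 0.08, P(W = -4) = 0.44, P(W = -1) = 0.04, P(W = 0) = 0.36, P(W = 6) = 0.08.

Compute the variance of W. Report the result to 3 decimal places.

E[W] = (-5)(0.08) + (-4)(0.44) + (-1)(0.04) + (0)(0.36) + (6)(0.08) = -1.72
E[W²] = (-5)²(0.08) + (-4)²(0.44) + (-1)²(0.04) + (0)²(0.36) + (6)²(0.08) = 11.96
V(W) = E[W²] − (E[W])² = 11.96 − (-1.72)² = 9.0016

9.002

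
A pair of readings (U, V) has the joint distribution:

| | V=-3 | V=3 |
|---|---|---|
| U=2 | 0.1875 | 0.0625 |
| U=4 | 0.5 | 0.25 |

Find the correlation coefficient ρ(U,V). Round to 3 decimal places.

E[U] = 3.5,  E[V] = -1.125
E[UV] = -3.75
Cov(U,V) = E[UV] − E[U]E[V] = -3.75 − (3.5)(-1.125) = 0.1875
var(U) = 0.75,  var(V) = 7.734375
ρ = 0.1875 / √(0.75·7.734375) ≈ 0.078

0.078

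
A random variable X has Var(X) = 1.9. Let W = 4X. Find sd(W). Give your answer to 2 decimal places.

Var(4X) = (4)²·1.9 = 30.4
sd(W) = √30.4 ≈ 5.51

5.51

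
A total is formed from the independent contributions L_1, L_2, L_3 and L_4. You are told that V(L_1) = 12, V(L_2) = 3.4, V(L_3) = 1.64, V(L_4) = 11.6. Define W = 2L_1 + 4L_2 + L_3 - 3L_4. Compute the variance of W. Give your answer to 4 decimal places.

208.4400

By independence, V(W) = (2)²V(L_1) + (4)²V(L_2) + (1)²V(L_3) + (-3)²V(L_4)
= (2)²·12 + (4)²·3.4 + (1)²·1.64 + (-3)²·11.6 = 208.44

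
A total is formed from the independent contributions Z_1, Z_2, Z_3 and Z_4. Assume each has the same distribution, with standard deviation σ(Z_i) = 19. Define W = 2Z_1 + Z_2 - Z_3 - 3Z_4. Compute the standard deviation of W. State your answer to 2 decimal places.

var(Z_i) = (19)² = 361
By independence, var(W) = (2)²var(Z_1) + (1)²var(Z_2) + (-1)²var(Z_3) + (-3)²var(Z_4)
= (2)²·361 + (1)²·361 + (-1)²·361 + (-3)²·361 = 5415
σ(W) = √5415 ≈ 73.59

73.59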